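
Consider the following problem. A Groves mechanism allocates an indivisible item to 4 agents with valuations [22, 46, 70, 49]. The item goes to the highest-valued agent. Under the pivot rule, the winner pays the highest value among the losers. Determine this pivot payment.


Step 1: The efficient winner is agent 2 with value 70
Step 2: Other agents' values: [22, 46, 49]
Step 3: Pivot payment = max(others) = 49
Step 4: The winner pays 49

49


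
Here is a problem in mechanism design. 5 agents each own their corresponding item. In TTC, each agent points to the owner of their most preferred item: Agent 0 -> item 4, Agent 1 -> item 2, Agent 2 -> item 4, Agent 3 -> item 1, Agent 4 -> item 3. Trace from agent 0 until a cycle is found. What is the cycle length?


Step 1: Trace the pointer graph from agent 0: 0 -> 4 -> 3 -> 1 -> 2 -> 4
Step 2: A cycle is detected when we revisit agent 4
Step 3: The cycle is: 4 -> 3 -> 1 -> 2 -> 4
Step 4: Cycle length = 4

4


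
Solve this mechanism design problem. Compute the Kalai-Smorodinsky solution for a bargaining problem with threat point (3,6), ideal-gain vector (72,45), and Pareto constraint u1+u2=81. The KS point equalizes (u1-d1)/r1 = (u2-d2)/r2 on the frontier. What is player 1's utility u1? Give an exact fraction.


Step 1: At the KS point, (u1-d1)/r1 = (u2-d2)/r2 = t and u1+u2 = 81
Step 2: u1 = d1 + r1*t and u2 = d2 + r2*t, so (d1 + r1*t) + (d2 + r2*t) = 81
Step 3: t = (81 - 3 - 6)/(72 + 45) = 72/117 = 8/13
Step 4: u1 = d1 + r1*t = 3 + 72 * 8/13 = 615/13
Step 5: (Check: u2 = d2 + r2*t = 438/13; u1+u2 = 615/13 + 438/13 = 81, on the frontier.)

615/13


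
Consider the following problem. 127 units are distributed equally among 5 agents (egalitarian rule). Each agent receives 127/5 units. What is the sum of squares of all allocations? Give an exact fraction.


Step 1: Each agent's share = 127/5
Step 2: Square of each share = (127/5)^2 = 16129/25
Step 3: Sum of squares = 5 * 16129/25 = 16129/5

16129/5


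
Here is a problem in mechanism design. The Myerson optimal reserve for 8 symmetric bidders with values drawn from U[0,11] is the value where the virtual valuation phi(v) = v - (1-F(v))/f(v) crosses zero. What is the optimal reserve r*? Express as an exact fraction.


Step 1: For U[0,11], F(v) = v/11 and f(v) = 1/11
Step 2: phi(v) = v - (1 - v/11)/(1/11) = v - (11 - v) = 2v - 11
Step 3: Set phi(r*) = 0: 2r* - 11 = 0
Step 4: r* = 11/2 (the number of bidders n = 8 does not enter)

11/2


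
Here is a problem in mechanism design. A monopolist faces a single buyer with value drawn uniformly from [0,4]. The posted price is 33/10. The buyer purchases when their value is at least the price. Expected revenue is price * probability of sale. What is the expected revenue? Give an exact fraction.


Step 1: Posted price r = 33/10, value support [0,4]
Step 2: P(v >= r) = (4 - 33/10)/4 = 7/40
Step 3: Expected revenue = r * P(v >= r) = 33/10 * 7/40
Step 4: Revenue = 231/400

231/400


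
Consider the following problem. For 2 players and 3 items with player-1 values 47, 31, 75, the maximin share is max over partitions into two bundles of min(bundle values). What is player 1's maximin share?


Step 1: Item values = 47, 31, 75
Step 2: Enumerate all 2-bundle partitions and take the smaller bundle:
  Partition 1: {47} vs {31,75} -> bundles 47, 106; min = 47
  Partition 2: {31} vs {47,75} -> bundles 31, 122; min = 31
  Partition 3: {75} vs {47,31} -> bundles 75, 78; min = 75
Step 3: MMS = max(47, 31, 75) = 75

75


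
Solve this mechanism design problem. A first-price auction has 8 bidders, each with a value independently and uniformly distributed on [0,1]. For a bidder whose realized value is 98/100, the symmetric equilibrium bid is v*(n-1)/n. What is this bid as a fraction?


Step 1: The symmetric BNE bidding function is b(v) = v * (n-1) / n
Step 2: Substitute v = 49/50 and n = 8
Step 3: b = 49/50 * 7/8
Step 4: b = 343/400

343/400


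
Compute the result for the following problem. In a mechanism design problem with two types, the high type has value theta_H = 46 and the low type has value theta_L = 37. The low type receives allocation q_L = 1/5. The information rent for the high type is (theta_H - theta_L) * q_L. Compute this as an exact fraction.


Step 1: theta_H - theta_L = 46 - 37 = 9
Step 2: Information rent = (theta_H - theta_L) * q_L
Step 3: = 9 * 1/5
Step 4: = 9/5

9/5


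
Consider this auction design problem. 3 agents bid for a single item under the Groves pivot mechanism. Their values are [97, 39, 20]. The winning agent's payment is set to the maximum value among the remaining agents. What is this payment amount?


Step 1: The efficient winner is agent 0 with value 97
Step 2: Other agents' values: [39, 20]
Step 3: Pivot payment = max(others) = 39
Step 4: The winner pays 39

39


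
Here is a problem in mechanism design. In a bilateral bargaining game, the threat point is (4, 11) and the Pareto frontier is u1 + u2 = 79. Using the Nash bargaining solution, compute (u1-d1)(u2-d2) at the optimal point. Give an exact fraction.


Step 1: The Nash solution splits surplus symmetrically above the disagreement point
Step 2: u1 = (total + d1 - d2)/2 = (79 + 4 - 11)/2 = 36
Step 3: u2 = (total - d1 + d2)/2 = (79 - 4 + 11)/2 = 43
Step 4: Nash product = (36 - 4) * (43 - 11)
Step 5: = 32 * 32 = 1024

1024


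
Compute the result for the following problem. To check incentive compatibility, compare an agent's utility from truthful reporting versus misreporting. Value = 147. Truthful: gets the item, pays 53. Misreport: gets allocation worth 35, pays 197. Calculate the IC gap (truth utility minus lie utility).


Step 1: U(truth) = value - payment = 147 - 53 = 94
Step 2: U(lie) = allocation - payment = 35 - 197 = -162
Step 3: IC gap = 94 - (-162) = 256

256


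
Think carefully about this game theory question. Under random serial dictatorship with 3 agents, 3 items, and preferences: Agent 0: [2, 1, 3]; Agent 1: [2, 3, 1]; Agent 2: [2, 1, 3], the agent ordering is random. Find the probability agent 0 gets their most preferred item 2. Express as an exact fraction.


Step 1: Agent 0 wants item 2
Step 2: There are 6 possible orderings of agents
Step 3: In 2 orderings, agent 0 gets item 2
Step 4: Probability = 2/6 = 1/3

1/3


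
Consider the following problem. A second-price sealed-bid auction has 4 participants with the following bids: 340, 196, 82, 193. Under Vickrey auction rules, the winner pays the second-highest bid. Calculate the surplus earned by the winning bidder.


Step 1: Sort bids in descending order: 340, 196, 193, 82
Step 2: The winning bid is the highest: 340
Step 3: The payment equals the second-highest bid: 196
Step 4: Surplus = winner's bid - payment = 340 - 196 = 144

144


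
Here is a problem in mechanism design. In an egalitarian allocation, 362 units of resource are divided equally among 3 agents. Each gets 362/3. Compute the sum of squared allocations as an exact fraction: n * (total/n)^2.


Step 1: Each agent's share = 362/3
Step 2: Square of each share = (362/3)^2 = 131044/9
Step 3: Sum of squares = 3 * 131044/9 = 131044/3

131044/3


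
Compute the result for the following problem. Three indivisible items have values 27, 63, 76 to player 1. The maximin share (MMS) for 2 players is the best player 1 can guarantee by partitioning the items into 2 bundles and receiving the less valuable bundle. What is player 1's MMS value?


Step 1: Item values = 27, 63, 76
Step 2: Enumerate all 2-bundle partitions and take the smaller bundle:
  Partition 1: {27} vs {63,76} -> bundles 27, 139; min = 27
  Partition 2: {63} vs {27,76} -> bundles 63, 103; min = 63
  Partition 3: {76} vs {27,63} -> bundles 76, 90; min = 76
Step 3: MMS = max(27, 63, 76) = 76

76


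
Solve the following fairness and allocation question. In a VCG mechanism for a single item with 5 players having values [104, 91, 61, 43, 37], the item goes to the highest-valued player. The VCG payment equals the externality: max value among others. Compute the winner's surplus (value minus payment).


Step 1: The winner is the agent with the highest value: agent 0 with value 104
Step 2: Values of other agents: [91, 61, 43, 37]
Step 3: VCG payment = max of others' values = 91
Step 4: Surplus = 104 - 91 = 13

13


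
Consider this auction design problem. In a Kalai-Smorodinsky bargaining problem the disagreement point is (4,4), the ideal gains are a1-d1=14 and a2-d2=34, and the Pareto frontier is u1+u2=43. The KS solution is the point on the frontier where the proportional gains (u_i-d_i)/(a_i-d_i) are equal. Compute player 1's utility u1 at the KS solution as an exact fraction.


Step 1: At the KS point, (u1-d1)/r1 = (u2-d2)/r2 = t and u1+u2 = 43
Step 2: u1 = d1 + r1*t and u2 = d2 + r2*t, so (d1 + r1*t) + (d2 + r2*t) = 43
Step 3: t = (43 - 4 - 4)/(14 + 34) = 35/48
Step 4: u1 = d1 + r1*t = 4 + 14 * 35/48 = 341/24
Step 5: (Check: u2 = d2 + r2*t = 691/24; u1+u2 = 341/24 + 691/24 = 43, on the frontier.)

341/24


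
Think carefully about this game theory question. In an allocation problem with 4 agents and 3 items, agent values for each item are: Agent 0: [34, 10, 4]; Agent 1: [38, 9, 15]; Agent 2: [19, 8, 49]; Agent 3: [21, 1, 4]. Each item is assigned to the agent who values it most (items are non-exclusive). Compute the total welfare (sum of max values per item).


Step 1: For each item, find the maximum value among all agents.
Step 2: Item 0 -> Agent 1 (value 38)
Step 3: Item 1 -> Agent 0 (value 10)
Step 4: Item 2 -> Agent 2 (value 49)
Step 5: Total welfare = 38 + 10 + 49 = 97

97


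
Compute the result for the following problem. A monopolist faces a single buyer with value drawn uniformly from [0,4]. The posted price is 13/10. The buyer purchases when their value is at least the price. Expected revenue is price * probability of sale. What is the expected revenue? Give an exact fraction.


Step 1: Posted price r = 13/10, value support [0,4]
Step 2: P(v >= r) = (4 - 13/10)/4 = 27/40
Step 3: Expected revenue = r * P(v >= r) = 13/10 * 27/40
Step 4: Revenue = 351/400

351/400


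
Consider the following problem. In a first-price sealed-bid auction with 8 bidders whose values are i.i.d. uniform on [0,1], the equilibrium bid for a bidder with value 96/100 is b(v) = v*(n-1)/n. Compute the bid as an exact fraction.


Step 1: The symmetric BNE bidding function is b(v) = v * (n-1) / n
Step 2: Substitute v = 24/25 and n = 8
Step 3: b = 24/25 * 7/8
Step 4: b = 21/25

21/25


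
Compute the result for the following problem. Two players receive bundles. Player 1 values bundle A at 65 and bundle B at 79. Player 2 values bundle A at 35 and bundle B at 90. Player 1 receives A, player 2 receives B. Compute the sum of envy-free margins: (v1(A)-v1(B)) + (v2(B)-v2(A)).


Step 1: Player 1's margin = v1(A) - v1(B) = 65 - 79 = -14
Step 2: Player 2's margin = v2(B) - v2(A) = 90 - 35 = 55
Step 3: Total margin = -14 + 55 = 41

41


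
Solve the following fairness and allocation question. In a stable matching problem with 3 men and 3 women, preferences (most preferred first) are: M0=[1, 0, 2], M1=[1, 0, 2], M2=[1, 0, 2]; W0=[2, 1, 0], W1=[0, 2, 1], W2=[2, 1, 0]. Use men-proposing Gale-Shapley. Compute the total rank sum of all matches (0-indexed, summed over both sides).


Step 1: Run Gale-Shapley (men propose, women hold best offer):
  M0 proposes to W1; she accepts
  M1 proposes to W1; rejected
  M1 proposes to W0; she accepts
  M2 proposes to W1; rejected
  M2 proposes to W0; she switches from M1
  M1 proposes to W2; she accepts
Step 2: Final matching: W0-M2, W1-M0, W2-M1
Step 3: 0-indexed ranks (man's rank of his match, then woman's): 1 + 0 + 0 + 0 + 2 + 1
Step 4: Total rank sum = 4

4


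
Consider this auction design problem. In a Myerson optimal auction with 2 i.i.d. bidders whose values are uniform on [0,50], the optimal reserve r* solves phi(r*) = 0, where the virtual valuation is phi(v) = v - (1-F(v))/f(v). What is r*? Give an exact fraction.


Step 1: For U[0,50], F(v) = v/50 and f(v) = 1/50
Step 2: phi(v) = v - (1 - v/50)/(1/50) = v - (50 - v) = 2v - 50
Step 3: Set phi(r*) = 0: 2r* - 50 = 0
Step 4: r* = 50/2 = 25 (the number of bidders n = 2 does not enter)

25


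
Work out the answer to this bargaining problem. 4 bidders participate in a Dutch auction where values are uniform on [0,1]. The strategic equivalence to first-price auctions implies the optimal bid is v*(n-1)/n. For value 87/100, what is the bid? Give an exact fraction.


Step 1: Dutch auctions are strategically equivalent to first-price auctions
Step 2: The equilibrium bid is b(v) = v*(n-1)/n
Step 3: b = 87/100 * 3/4
Step 4: b = 261/400

261/400


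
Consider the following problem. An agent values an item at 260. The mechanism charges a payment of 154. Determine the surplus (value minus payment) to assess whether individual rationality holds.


Step 1: Surplus = value - payment = 260 - 154 = 106
Step 2: IR is satisfied (surplus >= 0)

106


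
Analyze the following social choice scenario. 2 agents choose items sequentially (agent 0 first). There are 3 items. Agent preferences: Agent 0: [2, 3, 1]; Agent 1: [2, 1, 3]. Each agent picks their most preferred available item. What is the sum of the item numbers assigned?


Step 1: Agent 0 picks item 2
Step 2: Agent 1 picks item 1
Step 3: Sum = 2 + 1 = 3

3


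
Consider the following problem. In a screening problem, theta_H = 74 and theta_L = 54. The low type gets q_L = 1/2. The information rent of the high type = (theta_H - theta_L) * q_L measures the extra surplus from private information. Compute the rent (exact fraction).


Step 1: theta_H - theta_L = 74 - 54 = 20
Step 2: Information rent = (theta_H - theta_L) * q_L
Step 3: = 20 * 1/2
Step 4: = 10

10


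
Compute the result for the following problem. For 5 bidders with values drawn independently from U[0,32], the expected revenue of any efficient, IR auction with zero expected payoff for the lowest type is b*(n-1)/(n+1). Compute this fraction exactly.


Step 1: By Revenue Equivalence, expected revenue = b*(n-1)/(n+1)
Step 2: Substituting n = 5, b = 32
Step 3: Revenue = 32*(5-1)/(5+1) = 32*4/6
Step 4: Revenue = 128/6 = 64/3

64/3


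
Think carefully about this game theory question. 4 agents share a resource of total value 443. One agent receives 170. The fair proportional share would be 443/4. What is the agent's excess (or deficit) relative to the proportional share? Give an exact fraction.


Step 1: Proportional share = 443/4
Step 2: Agent's actual allocation = 170
Step 3: Excess = 170 - 443/4 = 237/4

237/4


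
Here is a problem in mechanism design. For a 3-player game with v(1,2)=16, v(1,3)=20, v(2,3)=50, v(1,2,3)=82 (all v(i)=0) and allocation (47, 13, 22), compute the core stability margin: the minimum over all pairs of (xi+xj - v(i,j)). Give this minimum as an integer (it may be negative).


Step 1: Slack for coalition (1,2): x1+x2 - v12 = 60 - 16 = 44
Step 2: Slack for coalition (1,3): x1+x3 - v13 = 69 - 20 = 49
Step 3: Slack for coalition (2,3): x2+x3 - v23 = 35 - 50 = -15
Step 4: Minimum slack = min(44, 49, -15) = -15, attained by (2,3); coalition (2,3) can block (slack < 0), so the allocation is not in the core

-15


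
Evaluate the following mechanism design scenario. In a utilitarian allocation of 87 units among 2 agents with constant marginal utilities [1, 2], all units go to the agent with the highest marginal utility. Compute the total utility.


Step 1: The marginal utilities are [1, 2]
Step 2: The highest marginal utility is 2
Step 3: All 87 units go to that agent
Step 4: Total utility = 2 * 87 = 174

174


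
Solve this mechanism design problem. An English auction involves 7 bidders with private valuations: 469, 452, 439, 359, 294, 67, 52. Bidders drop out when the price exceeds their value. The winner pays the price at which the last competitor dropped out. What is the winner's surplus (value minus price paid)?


Step 1: Identify the highest value: 469
Step 2: Identify the second-highest value: 452
Step 3: The final price = second-highest value = 452
Step 4: Surplus = 469 - 452 = 17

17


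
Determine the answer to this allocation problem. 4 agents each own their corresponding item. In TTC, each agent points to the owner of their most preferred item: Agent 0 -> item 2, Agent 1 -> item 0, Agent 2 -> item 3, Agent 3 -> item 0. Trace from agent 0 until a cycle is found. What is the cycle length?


Step 1: Trace the pointer graph from agent 0: 0 -> 2 -> 3 -> 0
Step 2: A cycle is detected when we revisit agent 0
Step 3: The cycle is: 0 -> 2 -> 3 -> 0
Step 4: Cycle length = 3

3


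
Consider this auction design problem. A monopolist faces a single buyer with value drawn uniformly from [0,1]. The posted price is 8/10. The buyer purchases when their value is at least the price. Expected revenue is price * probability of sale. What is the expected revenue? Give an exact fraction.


Step 1: Posted price r = 4/5, value support [0,1]
Step 2: P(v >= r) = (1 - 4/5)/1 = 1/5
Step 3: Expected revenue = r * P(v >= r) = 4/5 * 1/5
Step 4: Revenue = 4/25

4/25


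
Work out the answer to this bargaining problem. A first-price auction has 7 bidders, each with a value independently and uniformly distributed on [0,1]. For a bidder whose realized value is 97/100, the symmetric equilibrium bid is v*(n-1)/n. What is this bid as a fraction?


Step 1: The symmetric BNE bidding function is b(v) = v * (n-1) / n
Step 2: Substitute v = 97/100 and n = 7
Step 3: b = 97/100 * 6/7
Step 4: b = 291/350

291/350


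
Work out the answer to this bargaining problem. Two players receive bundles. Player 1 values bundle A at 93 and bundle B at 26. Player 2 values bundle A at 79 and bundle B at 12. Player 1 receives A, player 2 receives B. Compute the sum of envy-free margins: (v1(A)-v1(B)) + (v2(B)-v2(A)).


Step 1: Player 1's margin = v1(A) - v1(B) = 93 - 26 = 67
Step 2: Player 2's margin = v2(B) - v2(A) = 12 - 79 = -67
Step 3: Total margin = 67 + -67 = 0

0


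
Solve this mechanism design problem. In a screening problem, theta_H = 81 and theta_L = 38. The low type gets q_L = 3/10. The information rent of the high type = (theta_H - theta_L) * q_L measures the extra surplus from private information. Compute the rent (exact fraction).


Step 1: theta_H - theta_L = 81 - 38 = 43
Step 2: Information rent = (theta_H - theta_L) * q_L
Step 3: = 43 * 3/10
Step 4: = 129/10

129/10


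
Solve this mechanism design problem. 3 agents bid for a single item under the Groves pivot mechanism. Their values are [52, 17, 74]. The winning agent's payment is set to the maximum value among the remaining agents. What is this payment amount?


Step 1: The efficient winner is agent 2 with value 74
Step 2: Other agents' values: [52, 17]
Step 3: Pivot payment = max(others) = 52
Step 4: The winner pays 52

52


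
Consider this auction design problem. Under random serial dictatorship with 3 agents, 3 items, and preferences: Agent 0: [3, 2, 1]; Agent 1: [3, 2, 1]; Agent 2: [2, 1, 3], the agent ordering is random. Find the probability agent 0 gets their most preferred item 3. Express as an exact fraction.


Step 1: Agent 0 wants item 3
Step 2: There are 6 possible orderings of agents
Step 3: In 3 orderings, agent 0 gets item 3
Step 4: Probability = 3/6 = 1/2

1/2


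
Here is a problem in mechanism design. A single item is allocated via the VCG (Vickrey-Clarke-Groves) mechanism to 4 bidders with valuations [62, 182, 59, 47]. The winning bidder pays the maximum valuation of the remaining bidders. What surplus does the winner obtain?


Step 1: The winner is the agent with the highest value: agent 1 with value 182
Step 2: Values of other agents: [62, 59, 47]
Step 3: VCG payment = max of others' values = 62
Step 4: Surplus = 182 - 62 = 120

120


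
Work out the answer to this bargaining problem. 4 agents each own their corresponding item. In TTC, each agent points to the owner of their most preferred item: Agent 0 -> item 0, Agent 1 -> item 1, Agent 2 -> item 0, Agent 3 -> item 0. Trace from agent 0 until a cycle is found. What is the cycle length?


Step 1: Trace the pointer graph from agent 0: 0 -> 0
Step 2: A cycle is detected when we revisit agent 0
Step 3: The cycle is: 0 -> 0
Step 4: Cycle length = 1

1


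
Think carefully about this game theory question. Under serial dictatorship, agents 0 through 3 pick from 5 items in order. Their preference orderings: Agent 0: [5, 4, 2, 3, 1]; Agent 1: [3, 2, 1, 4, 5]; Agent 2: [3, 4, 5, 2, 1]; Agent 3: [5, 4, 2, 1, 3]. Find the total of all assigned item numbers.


Step 1: Agent 0 picks item 5
Step 2: Agent 1 picks item 3
Step 3: Agent 2 picks item 4
Step 4: Agent 3 picks item 2
Step 5: Sum = 5 + 3 + 4 + 2 = 14

14


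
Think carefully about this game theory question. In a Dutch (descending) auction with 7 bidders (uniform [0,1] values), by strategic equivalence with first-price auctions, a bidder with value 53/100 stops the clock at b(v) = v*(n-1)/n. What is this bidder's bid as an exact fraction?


Step 1: Dutch auctions are strategically equivalent to first-price auctions
Step 2: The equilibrium bid is b(v) = v*(n-1)/n
Step 3: b = 53/100 * 6/7
Step 4: b = 159/350

159/350


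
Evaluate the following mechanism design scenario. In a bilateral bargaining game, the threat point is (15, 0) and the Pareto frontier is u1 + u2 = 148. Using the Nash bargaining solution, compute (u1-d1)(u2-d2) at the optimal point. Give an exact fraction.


Step 1: The Nash solution splits surplus symmetrically above the disagreement point
Step 2: u1 = (total + d1 - d2)/2 = (148 + 15 - 0)/2 = 163/2
Step 3: u2 = (total - d1 + d2)/2 = (148 - 15 + 0)/2 = 133/2
Step 4: Nash product = (163/2 - 15) * (133/2 - 0)
Step 5: = 133/2 * 133/2 = 17689/4

17689/4


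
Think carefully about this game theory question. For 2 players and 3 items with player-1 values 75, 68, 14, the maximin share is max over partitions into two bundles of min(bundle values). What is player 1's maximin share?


Step 1: Item values = 75, 68, 14
Step 2: Enumerate all 2-bundle partitions and take the smaller bundle:
  Partition 1: {75} vs {68,14} -> bundles 75, 82; min = 75
  Partition 2: {68} vs {75,14} -> bundles 68, 89; min = 68
  Partition 3: {14} vs {75,68} -> bundles 14, 143; min = 14
Step 3: MMS = max(75, 68, 14) = 75

75


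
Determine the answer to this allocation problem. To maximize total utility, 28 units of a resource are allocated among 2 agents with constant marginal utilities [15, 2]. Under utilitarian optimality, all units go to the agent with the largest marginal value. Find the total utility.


Step 1: The marginal utilities are [15, 2]
Step 2: The highest marginal utility is 15
Step 3: All 28 units go to that agent
Step 4: Total utility = 15 * 28 = 420

420


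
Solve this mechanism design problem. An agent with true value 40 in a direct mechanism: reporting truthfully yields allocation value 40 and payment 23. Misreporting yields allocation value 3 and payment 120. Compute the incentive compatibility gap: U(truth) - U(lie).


Step 1: U(truth) = value - payment = 40 - 23 = 17
Step 2: U(lie) = allocation - payment = 3 - 120 = -117
Step 3: IC gap = 17 - (-117) = 134

134


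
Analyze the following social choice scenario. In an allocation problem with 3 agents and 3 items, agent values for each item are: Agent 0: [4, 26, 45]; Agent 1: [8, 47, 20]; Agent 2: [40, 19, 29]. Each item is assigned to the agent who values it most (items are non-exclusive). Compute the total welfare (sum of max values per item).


Step 1: For each item, find the maximum value among all agents.
Step 2: Item 0 -> Agent 2 (value 40)
Step 3: Item 1 -> Agent 1 (value 47)
Step 4: Item 2 -> Agent 0 (value 45)
Step 5: Total welfare = 40 + 47 + 45 = 132

132


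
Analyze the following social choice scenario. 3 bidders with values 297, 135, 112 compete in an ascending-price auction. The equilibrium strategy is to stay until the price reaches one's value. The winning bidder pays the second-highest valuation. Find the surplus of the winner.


Step 1: Identify the highest value: 297
Step 2: Identify the second-highest value: 135
Step 3: The final price = second-highest value = 135
Step 4: Surplus = 297 - 135 = 162

162


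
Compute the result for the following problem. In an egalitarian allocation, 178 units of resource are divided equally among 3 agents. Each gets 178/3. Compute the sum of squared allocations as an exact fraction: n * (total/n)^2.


Step 1: Each agent's share = 178/3
Step 2: Square of each share = (178/3)^2 = 31684/9
Step 3: Sum of squares = 3 * 31684/9 = 31684/3

31684/3


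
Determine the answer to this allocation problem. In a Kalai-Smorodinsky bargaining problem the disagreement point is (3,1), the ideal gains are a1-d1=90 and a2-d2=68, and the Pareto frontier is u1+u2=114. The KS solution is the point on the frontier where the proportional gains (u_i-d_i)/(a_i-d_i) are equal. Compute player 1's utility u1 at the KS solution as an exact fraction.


Step 1: At the KS point, (u1-d1)/r1 = (u2-d2)/r2 = t and u1+u2 = 114
Step 2: u1 = d1 + r1*t and u2 = d2 + r2*t, so (d1 + r1*t) + (d2 + r2*t) = 114
Step 3: t = (114 - 3 - 1)/(90 + 68) = 110/158 = 55/79
Step 4: u1 = d1 + r1*t = 3 + 90 * 55/79 = 5187/79
Step 5: (Check: u2 = d2 + r2*t = 3819/79; u1+u2 = 5187/79 + 3819/79 = 114, on the frontier.)

5187/79


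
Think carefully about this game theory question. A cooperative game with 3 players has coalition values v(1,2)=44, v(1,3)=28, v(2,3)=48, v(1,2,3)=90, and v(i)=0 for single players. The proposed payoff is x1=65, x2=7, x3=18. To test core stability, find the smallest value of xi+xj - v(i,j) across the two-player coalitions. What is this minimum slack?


Step 1: Slack for coalition (1,2): x1+x2 - v12 = 72 - 44 = 28
Step 2: Slack for coalition (1,3): x1+x3 - v13 = 83 - 28 = 55
Step 3: Slack for coalition (2,3): x2+x3 - v23 = 25 - 48 = -23
Step 4: Minimum slack = min(28, 55, -23) = -23, attained by (2,3); coalition (2,3) can block (slack < 0), so the allocation is not in the core

-23


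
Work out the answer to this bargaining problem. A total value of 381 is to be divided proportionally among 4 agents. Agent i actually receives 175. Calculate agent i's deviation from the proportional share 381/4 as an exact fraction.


Step 1: Proportional share = 381/4
Step 2: Agent's actual allocation = 175
Step 3: Excess = 175 - 381/4 = 319/4

319/4


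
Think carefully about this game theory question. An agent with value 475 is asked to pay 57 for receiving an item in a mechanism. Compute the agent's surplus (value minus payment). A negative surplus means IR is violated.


Step 1: Surplus = value - payment = 475 - 57 = 418
Step 2: IR is satisfied (surplus >= 0)

418


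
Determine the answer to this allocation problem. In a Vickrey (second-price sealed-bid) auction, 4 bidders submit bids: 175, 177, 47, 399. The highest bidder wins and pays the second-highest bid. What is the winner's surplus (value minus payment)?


Step 1: Sort bids in descending order: 399, 177, 175, 47
Step 2: The winning bid is the highest: 399
Step 3: The payment equals the second-highest bid: 177
Step 4: Surplus = winner's bid - payment = 399 - 177 = 222

222


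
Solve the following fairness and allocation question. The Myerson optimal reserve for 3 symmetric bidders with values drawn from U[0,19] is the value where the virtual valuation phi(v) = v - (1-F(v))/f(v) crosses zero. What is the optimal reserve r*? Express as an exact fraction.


Step 1: For U[0,19], F(v) = v/19 and f(v) = 1/19
Step 2: phi(v) = v - (1 - v/19)/(1/19) = v - (19 - v) = 2v - 19
Step 3: Set phi(r*) = 0: 2r* - 19 = 0
Step 4: r* = 19/2 (the number of bidders n = 3 does not enter)

19/2


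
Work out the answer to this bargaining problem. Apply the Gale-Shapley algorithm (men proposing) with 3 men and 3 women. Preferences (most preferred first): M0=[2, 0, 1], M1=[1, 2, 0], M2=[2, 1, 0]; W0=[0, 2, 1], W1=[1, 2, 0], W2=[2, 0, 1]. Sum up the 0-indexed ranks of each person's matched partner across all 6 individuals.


Step 1: Run Gale-Shapley (men propose, women hold best offer):
  M0 proposes to W2; she accepts
  M1 proposes to W1; she accepts
  M2 proposes to W2; she switches from M0
  M0 proposes to W0; she accepts
Step 2: Final matching: W0-M0, W1-M1, W2-M2
Step 3: 0-indexed ranks (man's rank of his match, then woman's): 1 + 0 + 0 + 0 + 0 + 0
Step 4: Total rank sum = 1

1


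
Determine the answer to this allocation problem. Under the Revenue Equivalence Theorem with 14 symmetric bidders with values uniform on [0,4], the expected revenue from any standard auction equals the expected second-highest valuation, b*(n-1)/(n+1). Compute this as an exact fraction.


Step 1: By Revenue Equivalence, expected revenue = b*(n-1)/(n+1)
Step 2: Substituting n = 14, b = 4
Step 3: Revenue = 4*(14-1)/(14+1) = 4*13/15
Step 4: Revenue = 52/15

52/15


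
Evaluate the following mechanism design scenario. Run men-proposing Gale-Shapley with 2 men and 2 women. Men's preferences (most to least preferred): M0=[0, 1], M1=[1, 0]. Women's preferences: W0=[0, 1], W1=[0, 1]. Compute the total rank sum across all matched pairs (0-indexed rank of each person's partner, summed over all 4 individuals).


Step 1: Run Gale-Shapley (men propose, women hold best offer):
  M0 proposes to W0; she accepts
  M1 proposes to W1; she accepts
Step 2: Final matching: W0-M0, W1-M1
Step 3: 0-indexed ranks (man's rank of his match, then woman's): 0 + 0 + 0 + 1
Step 4: Total rank sum = 1

1


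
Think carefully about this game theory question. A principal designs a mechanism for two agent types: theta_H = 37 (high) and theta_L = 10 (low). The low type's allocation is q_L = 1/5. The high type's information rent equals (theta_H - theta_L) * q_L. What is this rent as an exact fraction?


Step 1: theta_H - theta_L = 37 - 10 = 27
Step 2: Information rent = (theta_H - theta_L) * q_L
Step 3: = 27 * 1/5
Step 4: = 27/5

27/5


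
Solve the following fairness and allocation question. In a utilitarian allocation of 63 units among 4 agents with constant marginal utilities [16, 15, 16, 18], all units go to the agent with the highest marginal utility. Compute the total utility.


Step 1: The marginal utilities are [16, 15, 16, 18]
Step 2: The highest marginal utility is 18
Step 3: All 63 units go to that agent
Step 4: Total utility = 18 * 63 = 1134

1134


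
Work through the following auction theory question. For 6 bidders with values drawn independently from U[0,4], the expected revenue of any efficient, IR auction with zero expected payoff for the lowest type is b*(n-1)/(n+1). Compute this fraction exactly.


Step 1: By Revenue Equivalence, expected revenue = b*(n-1)/(n+1)
Step 2: Substituting n = 6, b = 4
Step 3: Revenue = 4*(6-1)/(6+1) = 4*5/7
Step 4: Revenue = 20/7

20/7


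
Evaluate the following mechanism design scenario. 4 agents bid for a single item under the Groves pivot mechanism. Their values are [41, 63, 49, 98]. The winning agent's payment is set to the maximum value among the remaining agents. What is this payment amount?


Step 1: The efficient winner is agent 3 with value 98
Step 2: Other agents' values: [41, 63, 49]
Step 3: Pivot payment = max(others) = 63
Step 4: The winner pays 63

63


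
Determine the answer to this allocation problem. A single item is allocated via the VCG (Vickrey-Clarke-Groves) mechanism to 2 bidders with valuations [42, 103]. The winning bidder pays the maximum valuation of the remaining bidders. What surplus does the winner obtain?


Step 1: The winner is the agent with the highest value: agent 1 with value 103
Step 2: Values of other agents: [42]
Step 3: VCG payment = max of others' values = 42
Step 4: Surplus = 103 - 42 = 61

61


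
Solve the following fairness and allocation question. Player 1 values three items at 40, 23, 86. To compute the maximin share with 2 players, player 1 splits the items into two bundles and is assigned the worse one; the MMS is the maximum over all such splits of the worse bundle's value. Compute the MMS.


Step 1: Item values = 40, 23, 86
Step 2: Enumerate all 2-bundle partitions and take the smaller bundle:
  Partition 1: {40} vs {23,86} -> bundles 40, 109; min = 40
  Partition 2: {23} vs {40,86} -> bundles 23, 126; min = 23
  Partition 3: {86} vs {40,23} -> bundles 86, 63; min = 63
Step 3: MMS = max(40, 23, 63) = 63

63


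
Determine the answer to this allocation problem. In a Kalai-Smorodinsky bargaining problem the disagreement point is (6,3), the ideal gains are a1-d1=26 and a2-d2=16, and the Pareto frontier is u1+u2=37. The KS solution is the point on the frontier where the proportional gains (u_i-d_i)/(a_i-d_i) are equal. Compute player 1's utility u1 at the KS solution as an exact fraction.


Step 1: At the KS point, (u1-d1)/r1 = (u2-d2)/r2 = t and u1+u2 = 37
Step 2: u1 = d1 + r1*t and u2 = d2 + r2*t, so (d1 + r1*t) + (d2 + r2*t) = 37
Step 3: t = (37 - 6 - 3)/(26 + 16) = 28/42 = 2/3
Step 4: u1 = d1 + r1*t = 6 + 26 * 2/3 = 70/3
Step 5: (Check: u2 = d2 + r2*t = 41/3; u1+u2 = 70/3 + 41/3 = 37, on the frontier.)

70/3


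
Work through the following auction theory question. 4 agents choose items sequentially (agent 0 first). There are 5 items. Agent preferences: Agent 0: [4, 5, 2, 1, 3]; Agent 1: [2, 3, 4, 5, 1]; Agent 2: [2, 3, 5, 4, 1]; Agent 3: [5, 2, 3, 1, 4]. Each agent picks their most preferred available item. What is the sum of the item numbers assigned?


Step 1: Agent 0 picks item 4
Step 2: Agent 1 picks item 2
Step 3: Agent 2 picks item 3
Step 4: Agent 3 picks item 5
Step 5: Sum = 4 + 2 + 3 + 5 = 14

14


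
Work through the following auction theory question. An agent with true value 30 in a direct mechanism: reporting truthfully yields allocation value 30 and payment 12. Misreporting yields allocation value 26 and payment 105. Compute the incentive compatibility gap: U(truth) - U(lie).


Step 1: U(truth) = value - payment = 30 - 12 = 18
Step 2: U(lie) = allocation - payment = 26 - 105 = -79
Step 3: IC gap = 18 - (-79) = 97

97


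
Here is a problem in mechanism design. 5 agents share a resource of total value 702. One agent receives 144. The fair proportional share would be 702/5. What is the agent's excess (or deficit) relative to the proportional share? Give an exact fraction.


Step 1: Proportional share = 702/5
Step 2: Agent's actual allocation = 144
Step 3: Excess = 144 - 702/5 = 18/5

18/5


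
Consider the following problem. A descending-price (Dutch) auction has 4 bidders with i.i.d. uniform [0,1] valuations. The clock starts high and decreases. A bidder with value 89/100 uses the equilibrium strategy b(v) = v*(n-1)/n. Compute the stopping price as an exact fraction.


Step 1: Dutch auctions are strategically equivalent to first-price auctions
Step 2: The equilibrium bid is b(v) = v*(n-1)/n
Step 3: b = 89/100 * 3/4
Step 4: b = 267/400

267/400


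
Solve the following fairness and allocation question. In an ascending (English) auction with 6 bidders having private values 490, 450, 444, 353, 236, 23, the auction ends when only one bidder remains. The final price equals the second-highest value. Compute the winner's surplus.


Step 1: Identify the highest value: 490
Step 2: Identify the second-highest value: 450
Step 3: The final price = second-highest value = 450
Step 4: Surplus = 490 - 450 = 40

40


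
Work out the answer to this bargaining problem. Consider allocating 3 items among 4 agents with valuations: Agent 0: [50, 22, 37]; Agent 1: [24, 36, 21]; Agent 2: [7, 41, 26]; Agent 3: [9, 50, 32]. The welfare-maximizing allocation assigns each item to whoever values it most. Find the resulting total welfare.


Step 1: For each item, find the maximum value among all agents.
Step 2: Item 0 -> Agent 0 (value 50)
Step 3: Item 1 -> Agent 3 (value 50)
Step 4: Item 2 -> Agent 0 (value 37)
Step 5: Total welfare = 50 + 50 + 37 = 137

137


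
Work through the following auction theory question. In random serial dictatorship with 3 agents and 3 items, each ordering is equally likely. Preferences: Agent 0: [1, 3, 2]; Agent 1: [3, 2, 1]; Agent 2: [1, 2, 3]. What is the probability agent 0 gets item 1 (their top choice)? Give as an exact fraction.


Step 1: Agent 0 wants item 1
Step 2: There are 6 possible orderings of agents
Step 3: In 3 orderings, agent 0 gets item 1
Step 4: Probability = 3/6 = 1/2

1/2


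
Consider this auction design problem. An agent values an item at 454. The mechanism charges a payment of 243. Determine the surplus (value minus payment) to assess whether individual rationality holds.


Step 1: Surplus = value - payment = 454 - 243 = 211
Step 2: IR is satisfied (surplus >= 0)

211


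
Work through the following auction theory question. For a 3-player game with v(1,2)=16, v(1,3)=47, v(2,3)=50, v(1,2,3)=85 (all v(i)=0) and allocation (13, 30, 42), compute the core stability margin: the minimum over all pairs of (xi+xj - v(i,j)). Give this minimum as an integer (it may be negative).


Step 1: Slack for coalition (1,2): x1+x2 - v12 = 43 - 16 = 27
Step 2: Slack for coalition (1,3): x1+x3 - v13 = 55 - 47 = 8
Step 3: Slack for coalition (2,3): x2+x3 - v23 = 72 - 50 = 22
Step 4: Minimum slack = min(27, 8, 22) = 8, attained by (1,3); no pair can gain by deviating, so the allocation is in the core

8


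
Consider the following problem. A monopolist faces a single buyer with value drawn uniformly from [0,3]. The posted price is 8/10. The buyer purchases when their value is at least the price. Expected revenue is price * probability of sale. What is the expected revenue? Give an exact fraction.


Step 1: Posted price r = 4/5, value support [0,3]
Step 2: P(v >= r) = (3 - 4/5)/3 = 11/15
Step 3: Expected revenue = r * P(v >= r) = 4/5 * 11/15
Step 4: Revenue = 44/75

44/75


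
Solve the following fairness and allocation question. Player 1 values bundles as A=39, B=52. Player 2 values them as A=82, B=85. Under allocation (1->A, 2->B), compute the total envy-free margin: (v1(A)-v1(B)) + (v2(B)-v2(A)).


Step 1: Player 1's margin = v1(A) - v1(B) = 39 - 52 = -13
Step 2: Player 2's margin = v2(B) - v2(A) = 85 - 82 = 3
Step 3: Total margin = -13 + 3 = -10

-10


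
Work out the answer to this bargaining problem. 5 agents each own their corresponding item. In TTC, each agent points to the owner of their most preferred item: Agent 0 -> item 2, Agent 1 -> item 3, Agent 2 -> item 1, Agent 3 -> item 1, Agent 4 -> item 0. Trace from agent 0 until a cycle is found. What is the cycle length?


Step 1: Trace the pointer graph from agent 0: 0 -> 2 -> 1 -> 3 -> 1
Step 2: A cycle is detected when we revisit agent 1
Step 3: The cycle is: 1 -> 3 -> 1
Step 4: Cycle length = 2

2


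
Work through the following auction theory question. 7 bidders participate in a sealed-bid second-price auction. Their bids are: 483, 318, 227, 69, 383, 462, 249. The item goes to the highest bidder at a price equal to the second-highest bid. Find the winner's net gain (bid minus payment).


Step 1: Sort bids in descending order: 483, 462, 383, 318, 249, 227, 69
Step 2: The winning bid is the highest: 483
Step 3: The payment equals the second-highest bid: 462
Step 4: Surplus = winner's bid - payment = 483 - 462 = 21

21


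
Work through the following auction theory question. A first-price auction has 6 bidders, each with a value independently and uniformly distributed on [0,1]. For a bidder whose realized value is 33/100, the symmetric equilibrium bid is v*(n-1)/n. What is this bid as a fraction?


Step 1: The symmetric BNE bidding function is b(v) = v * (n-1) / n
Step 2: Substitute v = 33/100 and n = 6
Step 3: b = 33/100 * 5/6
Step 4: b = 11/40

11/40


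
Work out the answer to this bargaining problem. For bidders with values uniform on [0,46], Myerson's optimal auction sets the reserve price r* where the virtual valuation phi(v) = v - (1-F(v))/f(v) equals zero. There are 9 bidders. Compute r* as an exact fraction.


Step 1: For U[0,46], F(v) = v/46 and f(v) = 1/46
Step 2: phi(v) = v - (1 - v/46)/(1/46) = v - (46 - v) = 2v - 46
Step 3: Set phi(r*) = 0: 2r* - 46 = 0
Step 4: r* = 46/2 = 23 (the number of bidders n = 9 does not enter)

23
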